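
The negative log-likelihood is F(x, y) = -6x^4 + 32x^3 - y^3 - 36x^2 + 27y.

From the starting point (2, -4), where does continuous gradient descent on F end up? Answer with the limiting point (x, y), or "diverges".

(1, -3)

F is separable, so gradient descent decouples: x follows -∂F/∂x, y follows -∂F/∂y.
∂F/∂x = -24x(x - 3)(x - 1); at x=2 this is 48, so x decreases.
∂F/∂y = -3(y - 3)(y + 3); at y=-4 this is -21, so y increases.
x converges to its nearest critical value 1 (a local min of the x-part); y converges to -3. The iterate converges to (1, -3).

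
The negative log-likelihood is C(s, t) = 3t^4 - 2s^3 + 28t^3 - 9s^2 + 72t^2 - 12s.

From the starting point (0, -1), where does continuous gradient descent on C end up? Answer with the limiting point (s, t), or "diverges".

C is separable, so gradient descent decouples: s follows -∂C/∂s, t follows -∂C/∂t.
∂C/∂s = -6(s + 1)(s + 2); at s=0 this is -12, so s increases.
∂C/∂t = 12t(t + 3)(t + 4); at t=-1 this is -72, so t increases.
The s-coordinate has no critical point in that direction and runs off to infinity.

diverges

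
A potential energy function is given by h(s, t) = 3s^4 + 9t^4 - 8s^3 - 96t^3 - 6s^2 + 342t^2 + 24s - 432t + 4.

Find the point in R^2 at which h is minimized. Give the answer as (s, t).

(-1, 1)

h(s,t) separates as P(s) + Q(t) + 4, so its minimum is min P + min Q + 4.
P'(s) = 12(s - 2)(s - 1)(s + 1) vanishes at s ∈ {-1, 1, 2}; Q'(t) = 36(t - 4)(t - 3)(t - 1) vanishes at t ∈ {1, 3, 4}.
Local minima of P (where P''>0): P(-1)=-19, P(2)=8. Local minima of Q: Q(1)=-177, Q(4)=-96.
So the global minimum of h is P(-1) + Q(1) + 4 = -19 − 177 + 4 = -192, attained at (-1, 1).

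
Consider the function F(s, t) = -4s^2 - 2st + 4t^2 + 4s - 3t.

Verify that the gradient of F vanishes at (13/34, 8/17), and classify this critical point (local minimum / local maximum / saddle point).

∇F = (-8s - 2t + 4, -2s + 8t - 3); substituting (13/34, 8/17) gives ∇F = (0, 0), so (13/34, 8/17) is indeed a critical point.
The Hessian of F is constant: H = [[-8, -2], [-2, 8]].
det(H) = (-8)·8 − (-2)² = -68.
Since det(H) < 0, H is indefinite and the critical point is a saddle point.

saddle point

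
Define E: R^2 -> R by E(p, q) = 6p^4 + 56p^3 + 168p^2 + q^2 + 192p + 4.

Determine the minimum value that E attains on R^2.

E(p,q) separates as A(p) + B(q) + 4, so its minimum is min A + min B + 4.
A'(p) = 24(p + 1)(p + 2)(p + 4) vanishes at p ∈ {-4, -2, -1}; B'(q) = 2q vanishes at q ∈ {0}.
Local minima of A (where A''>0): A(-4)=-128, A(-1)=-74. Local minima of B: B(0)=0.
So the global minimum of E is A(-4) + B(0) + 4 = -128 + 0 + 4 = -124, attained at (-4, 0).

-124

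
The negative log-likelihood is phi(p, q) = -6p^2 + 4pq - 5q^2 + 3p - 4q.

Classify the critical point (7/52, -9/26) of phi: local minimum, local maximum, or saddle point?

The Hessian of phi is constant: H = [[-12, 4], [4, -10]].
det(H) = (-12)·(-10) − 4² = 104.
det(H) > 0 and tr(H) = -22 < 0, so H is negative definite and the point is a local maximum.

local maximum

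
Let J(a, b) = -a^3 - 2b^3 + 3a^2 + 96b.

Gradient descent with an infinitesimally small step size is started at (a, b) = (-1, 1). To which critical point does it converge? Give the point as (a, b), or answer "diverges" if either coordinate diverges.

J is separable, so gradient descent decouples: a follows -∂J/∂a, b follows -∂J/∂b.
∂J/∂a = -3a(a - 2); at a=-1 this is -9, so a increases.
∂J/∂b = -6(b - 4)(b + 4); at b=1 this is 90, so b decreases.
a converges to its nearest critical value 0 (a local min of the a-part); b converges to -4. The iterate converges to (0, -4).

(0, -4)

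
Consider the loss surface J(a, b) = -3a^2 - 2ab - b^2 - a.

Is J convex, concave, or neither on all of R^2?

concave

J is quadratic, so its Hessian is the constant matrix H = [[-6, -2], [-2, -2]].
det(H) = 8, tr(H) = -8.
det(H) > 0 and tr(H) < 0, so H is negative definite everywhere: concave.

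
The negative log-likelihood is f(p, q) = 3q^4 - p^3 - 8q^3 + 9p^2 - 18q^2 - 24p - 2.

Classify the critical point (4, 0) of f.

The mixed partial ∂²f/∂p∂q is 0, so the Hessian at any point is diag(f_pp, f_qq) = diag(6(-p + 3), 12(3q^2 - 4q - 3)).
At (4, 0): H = diag(-6, -36).
Both eigenvalues are negative, so H is negative definite: a local maximum.

local maximum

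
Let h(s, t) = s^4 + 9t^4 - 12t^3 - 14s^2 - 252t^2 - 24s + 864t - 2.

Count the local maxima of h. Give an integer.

1

h separates as a function of s plus a function of t, so ∇h=0 decouples.
∂h/∂s = 4(s - 3)(s + 1)(s + 2) = 0 at s ∈ {-2, -1, 3}; ∂h/∂t = 36(t - 3)(t - 2)(t + 4) = 0 at t ∈ {-4, 2, 3}.
The Hessian is diagonal: diag(h_ss, h_tt). Second derivatives: h_ss(-2)=20, h_ss(-1)=-16, h_ss(3)=80; h_tt(-4)=1512, h_tt(2)=-216, h_tt(3)=252.
Local maxima occur where both diagonal entries negative: (-1, 2). Count: 1.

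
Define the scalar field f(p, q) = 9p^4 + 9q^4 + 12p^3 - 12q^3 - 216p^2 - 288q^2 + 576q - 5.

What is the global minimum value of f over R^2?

-5765

f(p,q) separates as A(p) + B(q) − 5, so its minimum is min A + min B − 5.
A'(p) = 36p(p - 3)(p + 4) vanishes at p ∈ {-4, 0, 3}; B'(q) = 36(q - 4)(q - 1)(q + 4) vanishes at q ∈ {-4, 1, 4}.
Local minima of A (where A''>0): A(-4)=-1920, A(3)=-891. Local minima of B: B(-4)=-3840, B(4)=-768.
So the global minimum of f is A(-4) + B(-4) − 5 = -1920 − 3840 − 5 = -5765, attained at (-4, -4).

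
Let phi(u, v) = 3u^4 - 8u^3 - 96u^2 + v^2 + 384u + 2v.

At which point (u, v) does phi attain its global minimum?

phi(u,v) separates as P(u) + Q(v), so its minimum is min P + min Q.
P'(u) = 12(u - 4)(u - 2)(u + 4) vanishes at u ∈ {-4, 2, 4}; Q'(v) = 2v + 2 vanishes at v ∈ {-1}.
Local minima of P (where P''>0): P(-4)=-1792, P(4)=256. Local minima of Q: Q(-1)=-1.
So the global minimum of phi is P(-4) + Q(-1) = -1792 − 1 = -1793, attained at (-4, -1).

(-4, -1)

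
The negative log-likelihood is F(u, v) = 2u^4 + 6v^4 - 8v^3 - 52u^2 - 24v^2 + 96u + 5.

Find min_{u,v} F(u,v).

-763

F(u,v) separates as P(u) + Q(v) + 5, so its minimum is min P + min Q + 5.
P'(u) = 8(u - 3)(u - 1)(u + 4) vanishes at u ∈ {-4, 1, 3}; Q'(v) = 24v(v - 2)(v + 1) vanishes at v ∈ {-1, 0, 2}.
Local minima of P (where P''>0): P(-4)=-704, P(3)=-18. Local minima of Q: Q(-1)=-10, Q(2)=-64.
So the global minimum of F is P(-4) + Q(2) + 5 = -704 − 64 + 5 = -763, attained at (-4, 2).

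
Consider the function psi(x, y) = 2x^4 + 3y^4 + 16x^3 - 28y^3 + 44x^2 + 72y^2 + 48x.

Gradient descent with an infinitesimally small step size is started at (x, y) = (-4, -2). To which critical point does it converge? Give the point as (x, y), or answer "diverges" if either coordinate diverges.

psi is separable, so gradient descent decouples: x follows -∂psi/∂x, y follows -∂psi/∂y.
∂psi/∂x = 8(x + 1)(x + 2)(x + 3); at x=-4 this is -48, so x increases.
∂psi/∂y = 12y(y - 4)(y - 3); at y=-2 this is -720, so y increases.
x converges to its nearest critical value -3 (a local min of the x-part); y converges to 0. The iterate converges to (-3, 0).

(-3, 0)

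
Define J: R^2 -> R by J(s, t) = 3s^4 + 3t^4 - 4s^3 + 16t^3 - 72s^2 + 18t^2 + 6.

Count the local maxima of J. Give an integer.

J separates as a function of s plus a function of t, so ∇J=0 decouples.
∂J/∂s = 12s(s - 4)(s + 3) = 0 at s ∈ {-3, 0, 4}; ∂J/∂t = 12t(t + 1)(t + 3) = 0 at t ∈ {-3, -1, 0}.
The Hessian is diagonal: diag(J_ss, J_tt). Second derivatives: J_ss(-3)=252, J_ss(0)=-144, J_ss(4)=336; J_tt(-3)=72, J_tt(-1)=-24, J_tt(0)=36.
Local maxima occur where both diagonal entries negative: (0, -1). Count: 1.

1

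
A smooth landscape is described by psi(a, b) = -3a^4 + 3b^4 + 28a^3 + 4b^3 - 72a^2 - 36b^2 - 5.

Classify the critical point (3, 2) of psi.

local minimum

The mixed partial ∂²psi/∂a∂b is 0, so the Hessian at any point is diag(psi_aa, psi_bb) = diag(12(-3a^2 + 14a - 12), 12(3b^2 + 2b - 6)).
At (3, 2): H = diag(36, 120).
Both eigenvalues are positive, so H is positive definite: a local minimum.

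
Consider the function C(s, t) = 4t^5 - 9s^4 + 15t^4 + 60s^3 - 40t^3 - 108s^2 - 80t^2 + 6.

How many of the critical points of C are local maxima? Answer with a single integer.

C separates as a function of s plus a function of t, so ∇C=0 decouples.
∂C/∂s = -36s(s - 3)(s - 2) = 0 at s ∈ {0, 2, 3}; ∂C/∂t = 20t(t - 2)(t + 1)(t + 4) = 0 at t ∈ {-4, -1, 0, 2}.
The Hessian is diagonal: diag(C_ss, C_tt). Second derivatives: C_ss(0)=-216, C_ss(2)=72, C_ss(3)=-108; C_tt(-4)=-1440, C_tt(-1)=180, C_tt(0)=-160, C_tt(2)=720.
Local maxima occur where both diagonal entries negative: (0, -4), (0, 0), (3, -4), (3, 0). Count: 4.

4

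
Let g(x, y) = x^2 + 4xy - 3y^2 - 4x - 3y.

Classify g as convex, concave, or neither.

g is quadratic, so its Hessian is the constant matrix H = [[2, 4], [4, -6]].
det(H) = -28, tr(H) = -4.
det(H) < 0, so H is indefinite: neither convex nor concave.

neither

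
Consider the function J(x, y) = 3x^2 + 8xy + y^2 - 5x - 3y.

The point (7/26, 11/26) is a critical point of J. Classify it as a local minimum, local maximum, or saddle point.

The Hessian of J is constant: H = [[6, 8], [8, 2]].
det(H) = 6·2 − 8² = -52.
Since det(H) < 0, H is indefinite and the critical point is a saddle point.

saddle point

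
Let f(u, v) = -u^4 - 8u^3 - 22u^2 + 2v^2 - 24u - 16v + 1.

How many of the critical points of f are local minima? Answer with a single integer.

f separates as a function of u plus a function of v, so ∇f=0 decouples.
∂f/∂u = -4(u + 1)(u + 2)(u + 3) = 0 at u ∈ {-3, -2, -1}; ∂f/∂v = 4(v - 4) = 0 at v ∈ {4}.
The Hessian is diagonal: diag(f_uu, f_vv). Second derivatives: f_uu(-3)=-8, f_uu(-2)=4, f_uu(-1)=-8; f_vv(4)=4.
Local minima occur where both diagonal entries positive: (-2, 4). Count: 1.

1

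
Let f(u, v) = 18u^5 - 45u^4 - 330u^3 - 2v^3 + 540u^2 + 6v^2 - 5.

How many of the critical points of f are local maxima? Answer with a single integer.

2

f separates as a function of u plus a function of v, so ∇f=0 decouples.
∂f/∂u = 90u(u - 4)(u - 1)(u + 3) = 0 at u ∈ {-3, 0, 1, 4}; ∂f/∂v = -6v(v - 2) = 0 at v ∈ {0, 2}.
The Hessian is diagonal: diag(f_uu, f_vv). Second derivatives: f_uu(-3)=-7560, f_uu(0)=1080, f_uu(1)=-1080, f_uu(4)=7560; f_vv(0)=12, f_vv(2)=-12.
Local maxima occur where both diagonal entries negative: (-3, 2), (1, 2). Count: 2.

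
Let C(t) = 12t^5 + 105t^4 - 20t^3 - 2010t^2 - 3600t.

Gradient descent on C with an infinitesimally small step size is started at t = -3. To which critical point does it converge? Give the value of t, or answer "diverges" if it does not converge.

-4

C'(t) = 60(t - 3)(t + 1)(t + 4)(t + 5), so C'(-3) = 1440.
Gradient descent moves in the -C' direction, i.e. t is decreasing.
The nearest critical point in that direction is t = -4, where C'' = 1260 > 0 (a local minimum). The iterate converges there.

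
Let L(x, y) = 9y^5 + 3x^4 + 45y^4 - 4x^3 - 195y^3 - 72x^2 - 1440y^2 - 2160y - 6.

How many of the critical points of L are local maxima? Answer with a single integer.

L separates as a function of x plus a function of y, so ∇L=0 decouples.
∂L/∂x = 12x(x - 4)(x + 3) = 0 at x ∈ {-3, 0, 4}; ∂L/∂y = 45(y - 4)(y + 1)(y + 3)(y + 4) = 0 at y ∈ {-4, -3, -1, 4}.
The Hessian is diagonal: diag(L_xx, L_yy). Second derivatives: L_xx(-3)=252, L_xx(0)=-144, L_xx(4)=336; L_yy(-4)=-1080, L_yy(-3)=630, L_yy(-1)=-1350, L_yy(4)=12600.
Local maxima occur where both diagonal entries negative: (0, -4), (0, -1). Count: 2.

2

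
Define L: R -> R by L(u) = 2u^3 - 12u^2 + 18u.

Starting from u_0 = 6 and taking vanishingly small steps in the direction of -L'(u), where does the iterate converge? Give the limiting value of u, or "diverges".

3

L'(u) = 6(u - 3)(u - 1), so L'(6) = 90.
Gradient descent moves in the -L' direction, i.e. u is decreasing.
The nearest critical point in that direction is u = 3, where L'' = 12 > 0 (a local minimum). The iterate converges there.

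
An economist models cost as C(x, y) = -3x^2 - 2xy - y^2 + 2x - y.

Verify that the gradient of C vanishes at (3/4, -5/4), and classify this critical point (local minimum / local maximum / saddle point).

∇C = (-6x - 2y + 2, -2x - 2y - 1); substituting (3/4, -5/4) gives ∇C = (0, 0), so (3/4, -5/4) is indeed a critical point.
The Hessian of C is constant: H = [[-6, -2], [-2, -2]].
det(H) = (-6)·(-2) − (-2)² = 8.
det(H) > 0 and tr(H) = -8 < 0, so H is negative definite and the point is a local maximum.

local maximum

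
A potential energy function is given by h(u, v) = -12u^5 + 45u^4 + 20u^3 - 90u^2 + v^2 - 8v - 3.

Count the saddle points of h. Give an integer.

2

h separates as a function of u plus a function of v, so ∇h=0 decouples.
∂h/∂u = -60u(u - 3)(u - 1)(u + 1) = 0 at u ∈ {-1, 0, 1, 3}; ∂h/∂v = 2(v - 4) = 0 at v ∈ {4}.
The Hessian is diagonal: diag(h_uu, h_vv). Second derivatives: h_uu(-1)=480, h_uu(0)=-180, h_uu(1)=240, h_uu(3)=-1440; h_vv(4)=2.
Saddle points occur where the two diagonal entries have opposite signs: (0, 4), (3, 4). Count: 2.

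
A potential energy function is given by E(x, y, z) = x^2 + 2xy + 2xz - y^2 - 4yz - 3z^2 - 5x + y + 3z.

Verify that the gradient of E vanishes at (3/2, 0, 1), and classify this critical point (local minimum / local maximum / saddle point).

∇E = (2x + 2y + 2z - 5, 2x - 2y - 4z + 1, 2x - 4y - 6z + 3); substituting (3/2, 0, 1) gives ∇E = (0, 0, 0), so (3/2, 0, 1) is indeed a critical point.
The Hessian is constant: H = [[2, 2, 2], [2, -2, -4], [2, -4, -6]].
Leading principal minors: Δ₁ = 2, Δ₂ = -8, Δ₃ = -8.
The minors fit neither the all-positive nor the alternating-sign pattern, so H is indefinite: a saddle point.

saddle point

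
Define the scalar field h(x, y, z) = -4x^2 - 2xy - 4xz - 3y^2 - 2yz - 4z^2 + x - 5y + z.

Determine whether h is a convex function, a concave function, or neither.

h is quadratic, so its Hessian is the constant matrix H = [[-8, -2, -4], [-2, -6, -2], [-4, -2, -8]].
Leading principal minors: -8, 44, -256.
Signs alternate −, +, − ⇒ H ≺ 0 ⇒ concave.

concave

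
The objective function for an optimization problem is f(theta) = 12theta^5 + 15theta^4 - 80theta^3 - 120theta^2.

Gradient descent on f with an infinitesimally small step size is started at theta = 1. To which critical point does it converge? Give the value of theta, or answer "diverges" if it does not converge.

f'(theta) = 60theta(theta - 2)(theta + 1)(theta + 2), so f'(1) = -360.
Gradient descent moves in the -f' direction, i.e. theta is increasing.
The nearest critical point in that direction is theta = 2, where f'' = 1440 > 0 (a local minimum). The iterate converges there.

2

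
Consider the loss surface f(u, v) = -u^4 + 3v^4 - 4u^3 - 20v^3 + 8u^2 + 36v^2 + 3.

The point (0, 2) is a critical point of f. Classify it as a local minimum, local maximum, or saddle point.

The mixed partial ∂²f/∂u∂v is 0, so the Hessian at any point is diag(f_uu, f_vv) = diag(4(-3u^2 - 6u + 4), 12(3v^2 - 10v + 6)).
At (0, 2): H = diag(16, -24).
The eigenvalues have opposite signs, so H is indefinite: a saddle point.

saddle point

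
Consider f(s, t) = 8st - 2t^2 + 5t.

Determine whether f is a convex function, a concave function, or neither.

f is quadratic, so its Hessian is the constant matrix H = [[0, 8], [8, -4]].
det(H) = -64, tr(H) = -4.
det(H) < 0, so H is indefinite: neither convex nor concave.

neither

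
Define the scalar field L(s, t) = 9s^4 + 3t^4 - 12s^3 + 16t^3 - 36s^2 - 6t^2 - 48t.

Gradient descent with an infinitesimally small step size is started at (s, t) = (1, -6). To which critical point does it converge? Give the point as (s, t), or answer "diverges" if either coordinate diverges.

(2, -4)

L is separable, so gradient descent decouples: s follows -∂L/∂s, t follows -∂L/∂t.
∂L/∂s = 36s(s - 2)(s + 1); at s=1 this is -72, so s increases.
∂L/∂t = 12(t - 1)(t + 1)(t + 4); at t=-6 this is -840, so t increases.
s converges to its nearest critical value 2 (a local min of the s-part); t converges to -4. The iterate converges to (2, -4).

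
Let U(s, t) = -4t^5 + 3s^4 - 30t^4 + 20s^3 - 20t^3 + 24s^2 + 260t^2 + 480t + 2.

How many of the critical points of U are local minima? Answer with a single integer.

4

U separates as a function of s plus a function of t, so ∇U=0 decouples.
∂U/∂s = 12s(s + 1)(s + 4) = 0 at s ∈ {-4, -1, 0}; ∂U/∂t = -20(t - 2)(t + 1)(t + 3)(t + 4) = 0 at t ∈ {-4, -3, -1, 2}.
The Hessian is diagonal: diag(U_ss, U_tt). Second derivatives: U_ss(-4)=144, U_ss(-1)=-36, U_ss(0)=48; U_tt(-4)=360, U_tt(-3)=-200, U_tt(-1)=360, U_tt(2)=-1800.
Local minima occur where both diagonal entries positive: (-4, -4), (-4, -1), (0, -4), (0, -1). Count: 4.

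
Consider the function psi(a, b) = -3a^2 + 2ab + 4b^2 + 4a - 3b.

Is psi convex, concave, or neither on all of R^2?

neither

psi is quadratic, so its Hessian is the constant matrix H = [[-6, 2], [2, 8]].
det(H) = -52, tr(H) = 2.
det(H) < 0, so H is indefinite: neither convex nor concave.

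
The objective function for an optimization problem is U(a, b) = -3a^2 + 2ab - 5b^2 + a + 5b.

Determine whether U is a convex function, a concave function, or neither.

U is quadratic, so its Hessian is the constant matrix H = [[-6, 2], [2, -10]].
det(H) = 56, tr(H) = -16.
det(H) > 0 and tr(H) < 0, so H is negative definite everywhere: concave.

concave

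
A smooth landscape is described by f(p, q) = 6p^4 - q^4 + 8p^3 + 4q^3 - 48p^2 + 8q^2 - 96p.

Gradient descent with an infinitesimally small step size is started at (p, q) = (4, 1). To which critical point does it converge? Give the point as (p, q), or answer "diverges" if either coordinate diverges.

f is separable, so gradient descent decouples: p follows -∂f/∂p, q follows -∂f/∂q.
∂f/∂p = 24(p - 2)(p + 1)(p + 2); at p=4 this is 1440, so p decreases.
∂f/∂q = -4q(q - 4)(q + 1); at q=1 this is 24, so q decreases.
p converges to its nearest critical value 2 (a local min of the p-part); q converges to 0. The iterate converges to (2, 0).

(2, 0)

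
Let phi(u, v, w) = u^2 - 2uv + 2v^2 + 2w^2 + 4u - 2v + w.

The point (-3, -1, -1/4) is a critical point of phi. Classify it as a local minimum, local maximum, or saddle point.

local minimum

The Hessian is constant: H = [[2, -2, 0], [-2, 4, 0], [0, 0, 4]].
Leading principal minors: Δ₁ = 2, Δ₂ = 4, Δ₃ = 16.
All leading minors are positive, so H is positive definite: a local minimum.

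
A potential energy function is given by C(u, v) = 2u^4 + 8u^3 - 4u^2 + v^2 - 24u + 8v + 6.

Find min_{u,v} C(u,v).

C(u,v) separates as P(u) + Q(v) + 6, so its minimum is min P + min Q + 6.
P'(u) = 8(u - 1)(u + 1)(u + 3) vanishes at u ∈ {-3, -1, 1}; Q'(v) = 2v + 8 vanishes at v ∈ {-4}.
Local minima of P (where P''>0): P(-3)=-18, P(1)=-18. Local minima of Q: Q(-4)=-16.
So the global minimum of C is P(-3) + Q(-4) + 6 = -18 − 16 + 6 = -28, attained at (-3, -4).

-28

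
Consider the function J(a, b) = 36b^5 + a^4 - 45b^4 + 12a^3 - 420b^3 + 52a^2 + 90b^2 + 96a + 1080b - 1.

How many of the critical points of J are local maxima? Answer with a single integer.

2

J separates as a function of a plus a function of b, so ∇J=0 decouples.
∂J/∂a = 4(a + 2)(a + 3)(a + 4) = 0 at a ∈ {-4, -3, -2}; ∂J/∂b = 180(b - 3)(b - 1)(b + 1)(b + 2) = 0 at b ∈ {-2, -1, 1, 3}.
The Hessian is diagonal: diag(J_aa, J_bb). Second derivatives: J_aa(-4)=8, J_aa(-3)=-4, J_aa(-2)=8; J_bb(-2)=-2700, J_bb(-1)=1440, J_bb(1)=-2160, J_bb(3)=7200.
Local maxima occur where both diagonal entries negative: (-3, -2), (-3, 1). Count: 2.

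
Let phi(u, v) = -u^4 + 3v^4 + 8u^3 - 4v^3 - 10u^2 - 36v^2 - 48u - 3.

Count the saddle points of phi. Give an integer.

5

phi separates as a function of u plus a function of v, so ∇phi=0 decouples.
∂phi/∂u = -4(u - 4)(u - 3)(u + 1) = 0 at u ∈ {-1, 3, 4}; ∂phi/∂v = 12v(v - 3)(v + 2) = 0 at v ∈ {-2, 0, 3}.
The Hessian is diagonal: diag(phi_uu, phi_vv). Second derivatives: phi_uu(-1)=-80, phi_uu(3)=16, phi_uu(4)=-20; phi_vv(-2)=120, phi_vv(0)=-72, phi_vv(3)=180.
Saddle points occur where the two diagonal entries have opposite signs: (-1, -2), (-1, 3), (3, 0), (4, -2), (4, 3). Count: 5.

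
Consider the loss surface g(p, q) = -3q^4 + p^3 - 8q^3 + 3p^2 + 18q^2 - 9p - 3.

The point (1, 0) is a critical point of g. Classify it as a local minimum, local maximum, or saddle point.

The mixed partial ∂²g/∂p∂q is 0, so the Hessian at any point is diag(g_pp, g_qq) = diag(6(p + 1), 12(-3q^2 - 4q + 3)).
At (1, 0): H = diag(12, 36).
Both eigenvalues are positive, so H is positive definite: a local minimum.

local minimum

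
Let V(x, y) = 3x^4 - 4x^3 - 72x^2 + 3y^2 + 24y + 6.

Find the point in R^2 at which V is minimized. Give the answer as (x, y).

(4, -4)

V(x,y) separates as P(x) + Q(y) + 6, so its minimum is min P + min Q + 6.
P'(x) = 12x(x - 4)(x + 3) vanishes at x ∈ {-3, 0, 4}; Q'(y) = 6y + 24 vanishes at y ∈ {-4}.
Local minima of P (where P''>0): P(-3)=-297, P(4)=-640. Local minima of Q: Q(-4)=-48.
So the global minimum of V is P(4) + Q(-4) + 6 = -640 − 48 + 6 = -682, attained at (4, -4).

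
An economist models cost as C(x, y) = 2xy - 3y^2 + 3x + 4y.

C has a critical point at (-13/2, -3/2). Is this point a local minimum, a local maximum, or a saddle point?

The Hessian of C is constant: H = [[0, 2], [2, -6]].
det(H) = 0·(-6) − 2² = -4.
Since det(H) < 0, H is indefinite and the critical point is a saddle point.

saddle point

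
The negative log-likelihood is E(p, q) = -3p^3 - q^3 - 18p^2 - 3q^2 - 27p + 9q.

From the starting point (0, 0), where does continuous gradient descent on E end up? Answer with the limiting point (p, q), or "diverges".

E is separable, so gradient descent decouples: p follows -∂E/∂p, q follows -∂E/∂q.
∂E/∂p = -9(p + 1)(p + 3); at p=0 this is -27, so p increases.
∂E/∂q = -3(q - 1)(q + 3); at q=0 this is 9, so q decreases.
The p-coordinate has no critical point in that direction and runs off to infinity.

diverges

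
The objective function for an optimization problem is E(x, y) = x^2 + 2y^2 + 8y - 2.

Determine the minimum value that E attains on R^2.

E(x,y) separates as P(x) + Q(y) − 2, so its minimum is min P + min Q − 2.
P'(x) = 2x vanishes at x ∈ {0}; Q'(y) = 4y + 8 vanishes at y ∈ {-2}.
Local minima of P (where P''>0): P(0)=0. Local minima of Q: Q(-2)=-8.
So the global minimum of E is P(0) + Q(-2) − 2 = 0 − 8 − 2 = -10, attained at (0, -2).

-10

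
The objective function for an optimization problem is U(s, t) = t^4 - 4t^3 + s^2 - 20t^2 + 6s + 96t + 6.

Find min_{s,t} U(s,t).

U(s,t) separates as P(s) + Q(t) + 6, so its minimum is min P + min Q + 6.
P'(s) = 2s + 6 vanishes at s ∈ {-3}; Q'(t) = 4(t - 4)(t - 2)(t + 3) vanishes at t ∈ {-3, 2, 4}.
Local minima of P (where P''>0): P(-3)=-9. Local minima of Q: Q(-3)=-279, Q(4)=64.
So the global minimum of U is P(-3) + Q(-3) + 6 = -9 − 279 + 6 = -282, attained at (-3, -3).

-282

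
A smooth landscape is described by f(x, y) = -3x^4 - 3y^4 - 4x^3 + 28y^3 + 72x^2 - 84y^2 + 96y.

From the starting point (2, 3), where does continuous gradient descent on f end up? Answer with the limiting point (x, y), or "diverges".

f is separable, so gradient descent decouples: x follows -∂f/∂x, y follows -∂f/∂y.
∂f/∂x = -12x(x - 3)(x + 4); at x=2 this is 144, so x decreases.
∂f/∂y = -12(y - 4)(y - 2)(y - 1); at y=3 this is 24, so y decreases.
x converges to its nearest critical value 0 (a local min of the x-part); y converges to 2. The iterate converges to (0, 2).

(0, 2)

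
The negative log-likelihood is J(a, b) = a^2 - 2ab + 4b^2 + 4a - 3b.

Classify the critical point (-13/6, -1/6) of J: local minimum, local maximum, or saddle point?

local minimum

The Hessian of J is constant: H = [[2, -2], [-2, 8]].
det(H) = 2·8 − (-2)² = 12.
det(H) > 0 and tr(H) = 10 > 0, so H is positive definite and the point is a local minimum.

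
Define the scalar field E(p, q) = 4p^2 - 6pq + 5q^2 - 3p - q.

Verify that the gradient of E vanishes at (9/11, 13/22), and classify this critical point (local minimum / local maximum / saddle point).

∇E = (8p - 6q - 3, -6p + 10q - 1); substituting (9/11, 13/22) gives ∇E = (0, 0), so (9/11, 13/22) is indeed a critical point.
The Hessian of E is constant: H = [[8, -6], [-6, 10]].
det(H) = 8·10 − (-6)² = 44.
det(H) > 0 and tr(H) = 18 > 0, so H is positive definite and the point is a local minimum.

local minimum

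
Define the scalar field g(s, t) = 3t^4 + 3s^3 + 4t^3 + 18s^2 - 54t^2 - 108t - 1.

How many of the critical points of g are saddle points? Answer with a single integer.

3

g separates as a function of s plus a function of t, so ∇g=0 decouples.
∂g/∂s = 9s(s + 4) = 0 at s ∈ {-4, 0}; ∂g/∂t = 12(t - 3)(t + 1)(t + 3) = 0 at t ∈ {-3, -1, 3}.
The Hessian is diagonal: diag(g_ss, g_tt). Second derivatives: g_ss(-4)=-36, g_ss(0)=36; g_tt(-3)=144, g_tt(-1)=-96, g_tt(3)=288.
Saddle points occur where the two diagonal entries have opposite signs: (-4, -3), (-4, 3), (0, -1). Count: 3.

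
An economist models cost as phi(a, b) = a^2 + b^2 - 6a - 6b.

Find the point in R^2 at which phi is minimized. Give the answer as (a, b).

phi(a,b) separates as P(a) + Q(b), so its minimum is min P + min Q.
P'(a) = 2a - 6 vanishes at a ∈ {3}; Q'(b) = 2b - 6 vanishes at b ∈ {3}.
Local minima of P (where P''>0): P(3)=-9. Local minima of Q: Q(3)=-9.
So the global minimum of phi is P(3) + Q(3) = -9 − 9 = -18, attained at (3, 3).

(3, 3)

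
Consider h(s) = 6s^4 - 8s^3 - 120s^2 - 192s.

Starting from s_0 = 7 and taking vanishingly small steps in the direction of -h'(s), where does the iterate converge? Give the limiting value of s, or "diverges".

h'(s) = 24(s - 4)(s + 1)(s + 2), so h'(7) = 5184.
Gradient descent moves in the -h' direction, i.e. s is decreasing.
The nearest critical point in that direction is s = 4, where h'' = 720 > 0 (a local minimum). The iterate converges there.

4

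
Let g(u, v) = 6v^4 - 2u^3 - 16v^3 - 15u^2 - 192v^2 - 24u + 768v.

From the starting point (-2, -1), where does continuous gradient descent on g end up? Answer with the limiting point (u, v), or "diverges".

(-4, -4)

g is separable, so gradient descent decouples: u follows -∂g/∂u, v follows -∂g/∂v.
∂g/∂u = -6(u + 1)(u + 4); at u=-2 this is 12, so u decreases.
∂g/∂v = 24(v - 4)(v - 2)(v + 4); at v=-1 this is 1080, so v decreases.
u converges to its nearest critical value -4 (a local min of the u-part); v converges to -4. The iterate converges to (-4, -4).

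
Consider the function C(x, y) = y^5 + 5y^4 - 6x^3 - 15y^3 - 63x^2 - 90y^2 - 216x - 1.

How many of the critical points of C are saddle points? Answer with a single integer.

4

C separates as a function of x plus a function of y, so ∇C=0 decouples.
∂C/∂x = -18(x + 3)(x + 4) = 0 at x ∈ {-4, -3}; ∂C/∂y = 5y(y - 3)(y + 3)(y + 4) = 0 at y ∈ {-4, -3, 0, 3}.
The Hessian is diagonal: diag(C_xx, C_yy). Second derivatives: C_xx(-4)=18, C_xx(-3)=-18; C_yy(-4)=-140, C_yy(-3)=90, C_yy(0)=-180, C_yy(3)=630.
Saddle points occur where the two diagonal entries have opposite signs: (-4, -4), (-4, 0), (-3, -3), (-3, 3). Count: 4.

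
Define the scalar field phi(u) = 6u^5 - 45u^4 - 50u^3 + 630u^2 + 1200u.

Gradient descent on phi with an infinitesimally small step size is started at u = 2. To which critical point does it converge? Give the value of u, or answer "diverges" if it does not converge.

-1

phi'(u) = 30(u - 5)(u - 4)(u + 1)(u + 2), so phi'(2) = 2160.
Gradient descent moves in the -phi' direction, i.e. u is decreasing.
The nearest critical point in that direction is u = -1, where phi'' = 900 > 0 (a local minimum). The iterate converges there.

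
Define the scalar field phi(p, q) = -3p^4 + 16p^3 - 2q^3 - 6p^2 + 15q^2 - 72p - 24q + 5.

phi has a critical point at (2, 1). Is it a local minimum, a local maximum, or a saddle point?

local minimum

The mixed partial ∂²phi/∂p∂q is 0, so the Hessian at any point is diag(phi_pp, phi_qq) = diag(12(-3p^2 + 8p - 1), 6(-2q + 5)).
At (2, 1): H = diag(36, 18).
Both eigenvalues are positive, so H is positive definite: a local minimum.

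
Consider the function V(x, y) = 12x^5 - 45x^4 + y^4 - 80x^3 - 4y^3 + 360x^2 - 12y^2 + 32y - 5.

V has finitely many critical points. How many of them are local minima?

4

V separates as a function of x plus a function of y, so ∇V=0 decouples.
∂V/∂x = 60x(x - 3)(x - 2)(x + 2) = 0 at x ∈ {-2, 0, 2, 3}; ∂V/∂y = 4(y - 4)(y - 1)(y + 2) = 0 at y ∈ {-2, 1, 4}.
The Hessian is diagonal: diag(V_xx, V_yy). Second derivatives: V_xx(-2)=-2400, V_xx(0)=720, V_xx(2)=-480, V_xx(3)=900; V_yy(-2)=72, V_yy(1)=-36, V_yy(4)=72.
Local minima occur where both diagonal entries positive: (0, -2), (0, 4), (3, -2), (3, 4). Count: 4.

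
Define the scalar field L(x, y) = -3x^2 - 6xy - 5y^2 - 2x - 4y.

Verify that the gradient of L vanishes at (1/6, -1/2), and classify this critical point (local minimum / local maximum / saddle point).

∇L = (-6x - 6y - 2, -6x - 10y - 4); substituting (1/6, -1/2) gives ∇L = (0, 0), so (1/6, -1/2) is indeed a critical point.
The Hessian of L is constant: H = [[-6, -6], [-6, -10]].
det(H) = (-6)·(-10) − (-6)² = 24.
det(H) > 0 and tr(H) = -16 < 0, so H is negative definite and the point is a local maximum.

local maximum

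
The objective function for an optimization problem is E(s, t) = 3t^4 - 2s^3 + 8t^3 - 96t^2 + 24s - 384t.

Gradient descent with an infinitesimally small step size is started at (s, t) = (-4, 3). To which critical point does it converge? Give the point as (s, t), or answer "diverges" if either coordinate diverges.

E is separable, so gradient descent decouples: s follows -∂E/∂s, t follows -∂E/∂t.
∂E/∂s = -6(s - 2)(s + 2); at s=-4 this is -72, so s increases.
∂E/∂t = 12(t - 4)(t + 2)(t + 4); at t=3 this is -420, so t increases.
s converges to its nearest critical value -2 (a local min of the s-part); t converges to 4. The iterate converges to (-2, 4).

(-2, 4)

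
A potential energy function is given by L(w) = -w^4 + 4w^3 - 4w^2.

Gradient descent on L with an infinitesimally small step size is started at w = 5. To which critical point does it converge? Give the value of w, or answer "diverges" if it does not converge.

diverges

L'(w) = -4w(w - 2)(w - 1), so L'(5) = -240.
Gradient descent moves in the -L' direction, i.e. w is increasing.
There is no critical point above w=5, and L' keeps the same sign, so the iterate runs off to +∞.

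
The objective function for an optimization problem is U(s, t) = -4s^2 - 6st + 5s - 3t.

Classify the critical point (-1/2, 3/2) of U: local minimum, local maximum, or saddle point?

The Hessian of U is constant: H = [[-8, -6], [-6, 0]].
det(H) = (-8)·0 − (-6)² = -36.
Since det(H) < 0, H is indefinite and the critical point is a saddle point.

saddle point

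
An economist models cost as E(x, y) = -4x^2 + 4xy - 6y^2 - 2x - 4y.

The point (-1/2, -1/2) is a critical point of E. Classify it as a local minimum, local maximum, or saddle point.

local maximum

The Hessian of E is constant: H = [[-8, 4], [4, -12]].
det(H) = (-8)·(-12) − 4² = 80.
det(H) > 0 and tr(H) = -20 < 0, so H is negative definite and the point is a local maximum.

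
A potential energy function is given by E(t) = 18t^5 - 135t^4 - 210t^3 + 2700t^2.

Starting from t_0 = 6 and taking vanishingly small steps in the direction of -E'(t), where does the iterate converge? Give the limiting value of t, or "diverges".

5

E'(t) = 90t(t - 5)(t - 4)(t + 3), so E'(6) = 9720.
Gradient descent moves in the -E' direction, i.e. t is decreasing.
The nearest critical point in that direction is t = 5, where E'' = 3600 > 0 (a local minimum). The iterate converges there.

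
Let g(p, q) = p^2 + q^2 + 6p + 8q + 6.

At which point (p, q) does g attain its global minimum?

g(p,q) separates as A(p) + B(q) + 6, so its minimum is min A + min B + 6.
A'(p) = 2p + 6 vanishes at p ∈ {-3}; B'(q) = 2q + 8 vanishes at q ∈ {-4}.
Local minima of A (where A''>0): A(-3)=-9. Local minima of B: B(-4)=-16.
So the global minimum of g is A(-3) + B(-4) + 6 = -9 − 16 + 6 = -19, attained at (-3, -4).

(-3, -4)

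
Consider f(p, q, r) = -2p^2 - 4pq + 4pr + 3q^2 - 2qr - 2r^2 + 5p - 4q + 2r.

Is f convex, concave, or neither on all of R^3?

f is quadratic, so its Hessian is the constant matrix H = [[-4, -4, 4], [-4, 6, -2], [4, -2, -4]].
Leading principal minors: -4, -40, 144.
Neither pattern holds ⇒ H is indefinite ⇒ neither convex nor concave.

neither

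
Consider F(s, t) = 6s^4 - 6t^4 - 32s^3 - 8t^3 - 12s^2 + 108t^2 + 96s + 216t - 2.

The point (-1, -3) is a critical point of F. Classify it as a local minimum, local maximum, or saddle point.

saddle point

The mixed partial ∂²F/∂s∂t is 0, so the Hessian at any point is diag(F_ss, F_tt) = diag(24(3s^2 - 8s - 1), 24(-3t^2 - 2t + 9)).
At (-1, -3): H = diag(240, -288).
The eigenvalues have opposite signs, so H is indefinite: a saddle point.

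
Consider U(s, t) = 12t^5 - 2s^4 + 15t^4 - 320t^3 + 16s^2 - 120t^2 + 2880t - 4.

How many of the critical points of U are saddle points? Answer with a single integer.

U separates as a function of s plus a function of t, so ∇U=0 decouples.
∂U/∂s = -8s(s - 2)(s + 2) = 0 at s ∈ {-2, 0, 2}; ∂U/∂t = 60(t - 3)(t - 2)(t + 2)(t + 4) = 0 at t ∈ {-4, -2, 2, 3}.
The Hessian is diagonal: diag(U_ss, U_tt). Second derivatives: U_ss(-2)=-64, U_ss(0)=32, U_ss(2)=-64; U_tt(-4)=-5040, U_tt(-2)=2400, U_tt(2)=-1440, U_tt(3)=2100.
Saddle points occur where the two diagonal entries have opposite signs: (-2, -2), (-2, 3), (0, -4), (0, 2), (2, -2), (2, 3). Count: 6.

6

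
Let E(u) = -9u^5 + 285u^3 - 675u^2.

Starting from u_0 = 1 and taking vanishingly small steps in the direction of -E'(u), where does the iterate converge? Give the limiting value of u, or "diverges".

2

E'(u) = -45u(u - 3)(u - 2)(u + 5), so E'(1) = -540.
Gradient descent moves in the -E' direction, i.e. u is increasing.
The nearest critical point in that direction is u = 2, where E'' = 630 > 0 (a local minimum). The iterate converges there.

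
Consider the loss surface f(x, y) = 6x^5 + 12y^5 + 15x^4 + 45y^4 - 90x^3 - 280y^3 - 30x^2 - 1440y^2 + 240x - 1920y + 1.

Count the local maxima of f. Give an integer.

4

f separates as a function of x plus a function of y, so ∇f=0 decouples.
∂f/∂x = 30(x - 2)(x - 1)(x + 1)(x + 4) = 0 at x ∈ {-4, -1, 1, 2}; ∂f/∂y = 60(y - 4)(y + 1)(y + 2)(y + 4) = 0 at y ∈ {-4, -2, -1, 4}.
The Hessian is diagonal: diag(f_xx, f_yy). Second derivatives: f_xx(-4)=-2700, f_xx(-1)=540, f_xx(1)=-300, f_xx(2)=540; f_yy(-4)=-2880, f_yy(-2)=720, f_yy(-1)=-900, f_yy(4)=14400.
Local maxima occur where both diagonal entries negative: (-4, -4), (-4, -1), (1, -4), (1, -1). Count: 4.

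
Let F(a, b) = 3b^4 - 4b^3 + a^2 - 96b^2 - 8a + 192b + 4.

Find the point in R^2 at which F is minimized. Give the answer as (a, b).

(4, -4)

F(a,b) separates as P(a) + Q(b) + 4, so its minimum is min P + min Q + 4.
P'(a) = 2a - 8 vanishes at a ∈ {4}; Q'(b) = 12(b - 4)(b - 1)(b + 4) vanishes at b ∈ {-4, 1, 4}.
Local minima of P (where P''>0): P(4)=-16. Local minima of Q: Q(-4)=-1280, Q(4)=-256.
So the global minimum of F is P(4) + Q(-4) + 4 = -16 − 1280 + 4 = -1292, attained at (4, -4).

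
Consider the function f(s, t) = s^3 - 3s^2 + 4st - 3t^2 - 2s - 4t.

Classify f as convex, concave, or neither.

The term s^3 is cubic, so the Hessian is not constant.
∂²f/∂s² = 6s - 6, which takes both signs as s varies (negative for sufficiently negative s). A diagonal entry of the Hessian changing sign means the Hessian is neither positive- nor negative-semidefinite on all of R^2.

neither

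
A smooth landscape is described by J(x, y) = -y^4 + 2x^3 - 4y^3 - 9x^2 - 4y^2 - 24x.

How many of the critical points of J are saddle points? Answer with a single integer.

3

J separates as a function of x plus a function of y, so ∇J=0 decouples.
∂J/∂x = 6(x - 4)(x + 1) = 0 at x ∈ {-1, 4}; ∂J/∂y = -4y(y + 1)(y + 2) = 0 at y ∈ {-2, -1, 0}.
The Hessian is diagonal: diag(J_xx, J_yy). Second derivatives: J_xx(-1)=-30, J_xx(4)=30; J_yy(-2)=-8, J_yy(-1)=4, J_yy(0)=-8.
Saddle points occur where the two diagonal entries have opposite signs: (-1, -1), (4, -2), (4, 0). Count: 3.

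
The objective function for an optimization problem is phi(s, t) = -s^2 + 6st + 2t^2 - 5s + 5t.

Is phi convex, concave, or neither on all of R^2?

phi is quadratic, so its Hessian is the constant matrix H = [[-2, 6], [6, 4]].
det(H) = -44, tr(H) = 2.
det(H) < 0, so H is indefinite: neither convex nor concave.

neither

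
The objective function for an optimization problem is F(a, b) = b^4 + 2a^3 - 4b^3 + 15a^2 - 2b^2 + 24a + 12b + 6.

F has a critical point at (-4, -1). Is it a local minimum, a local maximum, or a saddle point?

The mixed partial ∂²F/∂a∂b is 0, so the Hessian at any point is diag(F_aa, F_bb) = diag(6(2a + 5), 4(3b^2 - 6b - 1)).
At (-4, -1): H = diag(-18, 32).
The eigenvalues have opposite signs, so H is indefinite: a saddle point.

saddle point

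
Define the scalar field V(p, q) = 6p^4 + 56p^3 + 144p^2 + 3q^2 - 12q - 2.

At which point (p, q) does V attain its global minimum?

V(p,q) separates as A(p) + B(q) − 2, so its minimum is min A + min B − 2.
A'(p) = 24p(p + 3)(p + 4) vanishes at p ∈ {-4, -3, 0}; B'(q) = 6q - 12 vanishes at q ∈ {2}.
Local minima of A (where A''>0): A(-4)=256, A(0)=0. Local minima of B: B(2)=-12.
So the global minimum of V is A(0) + B(2) − 2 = 0 − 12 − 2 = -14, attained at (0, 2).

(0, 2)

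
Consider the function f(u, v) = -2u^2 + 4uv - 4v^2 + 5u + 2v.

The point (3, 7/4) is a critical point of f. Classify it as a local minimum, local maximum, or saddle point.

local maximum

The Hessian of f is constant: H = [[-4, 4], [4, -8]].
det(H) = (-4)·(-8) − 4² = 16.
det(H) > 0 and tr(H) = -12 < 0, so H is negative definite and the point is a local maximum.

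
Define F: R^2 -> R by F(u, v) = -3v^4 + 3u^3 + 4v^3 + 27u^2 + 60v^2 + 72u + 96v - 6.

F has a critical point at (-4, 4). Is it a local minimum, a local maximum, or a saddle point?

The mixed partial ∂²F/∂u∂v is 0, so the Hessian at any point is diag(F_uu, F_vv) = diag(18(u + 3), 12(-3v^2 + 2v + 10)).
At (-4, 4): H = diag(-18, -360).
Both eigenvalues are negative, so H is negative definite: a local maximum.

local maximum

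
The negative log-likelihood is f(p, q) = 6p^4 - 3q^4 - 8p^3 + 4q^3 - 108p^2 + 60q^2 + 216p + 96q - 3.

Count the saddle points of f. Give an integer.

5

f separates as a function of p plus a function of q, so ∇f=0 decouples.
∂f/∂p = 24(p - 3)(p - 1)(p + 3) = 0 at p ∈ {-3, 1, 3}; ∂f/∂q = -12(q - 4)(q + 1)(q + 2) = 0 at q ∈ {-2, -1, 4}.
The Hessian is diagonal: diag(f_pp, f_qq). Second derivatives: f_pp(-3)=576, f_pp(1)=-192, f_pp(3)=288; f_qq(-2)=-72, f_qq(-1)=60, f_qq(4)=-360.
Saddle points occur where the two diagonal entries have opposite signs: (-3, -2), (-3, 4), (1, -1), (3, -2), (3, 4). Count: 5.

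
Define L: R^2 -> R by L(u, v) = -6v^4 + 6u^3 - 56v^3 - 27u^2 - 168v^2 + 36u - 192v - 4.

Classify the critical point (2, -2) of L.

The mixed partial ∂²L/∂u∂v is 0, so the Hessian at any point is diag(L_uu, L_vv) = diag(18(2u - 3), -24(3v^2 + 14v + 14)).
At (2, -2): H = diag(18, 48).
Both eigenvalues are positive, so H is positive definite: a local minimum.

local minimum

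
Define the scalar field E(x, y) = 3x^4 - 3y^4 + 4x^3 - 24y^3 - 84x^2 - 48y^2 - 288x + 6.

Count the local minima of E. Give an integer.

E separates as a function of x plus a function of y, so ∇E=0 decouples.
∂E/∂x = 12(x - 4)(x + 2)(x + 3) = 0 at x ∈ {-3, -2, 4}; ∂E/∂y = -12y(y + 2)(y + 4) = 0 at y ∈ {-4, -2, 0}.
The Hessian is diagonal: diag(E_xx, E_yy). Second derivatives: E_xx(-3)=84, E_xx(-2)=-72, E_xx(4)=504; E_yy(-4)=-96, E_yy(-2)=48, E_yy(0)=-96.
Local minima occur where both diagonal entries positive: (-3, -2), (4, -2). Count: 2.

2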